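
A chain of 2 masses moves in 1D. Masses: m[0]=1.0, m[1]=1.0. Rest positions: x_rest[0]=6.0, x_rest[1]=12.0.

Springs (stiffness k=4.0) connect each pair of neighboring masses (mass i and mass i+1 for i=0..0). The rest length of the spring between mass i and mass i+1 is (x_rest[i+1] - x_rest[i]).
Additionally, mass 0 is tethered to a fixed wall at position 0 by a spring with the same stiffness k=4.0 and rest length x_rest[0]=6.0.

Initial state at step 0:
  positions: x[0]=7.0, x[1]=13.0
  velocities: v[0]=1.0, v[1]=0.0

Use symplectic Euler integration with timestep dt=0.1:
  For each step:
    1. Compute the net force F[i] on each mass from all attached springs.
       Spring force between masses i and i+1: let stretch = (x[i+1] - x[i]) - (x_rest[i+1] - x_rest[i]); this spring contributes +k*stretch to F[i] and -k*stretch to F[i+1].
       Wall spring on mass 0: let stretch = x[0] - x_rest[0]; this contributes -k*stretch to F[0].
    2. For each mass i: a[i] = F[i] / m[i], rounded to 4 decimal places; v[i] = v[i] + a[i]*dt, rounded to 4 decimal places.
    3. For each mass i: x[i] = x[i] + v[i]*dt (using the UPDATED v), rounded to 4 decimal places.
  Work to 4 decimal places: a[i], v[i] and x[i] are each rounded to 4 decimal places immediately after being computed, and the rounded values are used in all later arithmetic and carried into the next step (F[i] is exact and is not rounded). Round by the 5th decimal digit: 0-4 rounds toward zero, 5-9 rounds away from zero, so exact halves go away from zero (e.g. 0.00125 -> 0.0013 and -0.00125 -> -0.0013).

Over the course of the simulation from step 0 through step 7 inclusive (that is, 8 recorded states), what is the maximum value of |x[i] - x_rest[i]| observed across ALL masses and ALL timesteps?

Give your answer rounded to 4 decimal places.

Step 0: x=[7.0000 13.0000] v=[1.0000 0.0000]
Step 1: x=[7.0600 13.0000] v=[0.6000 0.0000]
Step 2: x=[7.0752 13.0024] v=[0.1520 0.0240]
Step 3: x=[7.0445 13.0077] v=[-0.3072 0.0531]
Step 4: x=[6.9705 13.0145] v=[-0.7397 0.0678]
Step 5: x=[6.8595 13.0195] v=[-1.1103 0.0502]
Step 6: x=[6.7205 13.0181] v=[-1.3901 -0.0138]
Step 7: x=[6.5646 13.0048] v=[-1.5593 -0.1328]
Max displacement = 1.0752

Answer: 1.0752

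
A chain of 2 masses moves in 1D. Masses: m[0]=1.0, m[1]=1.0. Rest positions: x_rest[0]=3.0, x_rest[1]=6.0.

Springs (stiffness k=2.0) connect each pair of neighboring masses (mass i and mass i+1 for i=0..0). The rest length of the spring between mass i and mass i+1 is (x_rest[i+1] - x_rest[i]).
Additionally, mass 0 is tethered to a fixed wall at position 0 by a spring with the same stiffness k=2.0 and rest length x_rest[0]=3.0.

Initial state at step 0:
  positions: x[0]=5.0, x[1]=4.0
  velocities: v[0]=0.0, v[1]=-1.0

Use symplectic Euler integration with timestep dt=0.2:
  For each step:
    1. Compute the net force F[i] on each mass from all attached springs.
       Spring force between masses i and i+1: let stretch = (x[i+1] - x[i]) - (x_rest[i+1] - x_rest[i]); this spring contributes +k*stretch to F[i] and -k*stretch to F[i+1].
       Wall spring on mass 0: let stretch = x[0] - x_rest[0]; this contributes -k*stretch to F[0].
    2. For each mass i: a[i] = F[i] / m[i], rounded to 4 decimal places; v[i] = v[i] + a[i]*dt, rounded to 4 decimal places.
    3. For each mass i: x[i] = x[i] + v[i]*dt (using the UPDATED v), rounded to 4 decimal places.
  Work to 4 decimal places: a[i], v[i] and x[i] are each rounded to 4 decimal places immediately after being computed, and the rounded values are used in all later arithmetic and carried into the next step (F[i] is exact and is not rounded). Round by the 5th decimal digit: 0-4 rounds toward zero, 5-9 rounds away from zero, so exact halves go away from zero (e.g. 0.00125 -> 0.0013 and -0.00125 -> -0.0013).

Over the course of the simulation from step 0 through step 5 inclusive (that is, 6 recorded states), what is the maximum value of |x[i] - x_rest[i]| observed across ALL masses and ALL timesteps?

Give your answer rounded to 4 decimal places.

Answer: 2.4242

Derivation:
Step 0: x=[5.0000 4.0000] v=[0.0000 -1.0000]
Step 1: x=[4.5200 4.1200] v=[-2.4000 0.6000]
Step 2: x=[3.6464 4.5120] v=[-4.3680 1.9600]
Step 3: x=[2.5503 5.0748] v=[-5.4803 2.8138]
Step 4: x=[1.4522 5.6756] v=[-5.4906 3.0040]
Step 5: x=[0.5758 6.1785] v=[-4.3821 2.5146]
Max displacement = 2.4242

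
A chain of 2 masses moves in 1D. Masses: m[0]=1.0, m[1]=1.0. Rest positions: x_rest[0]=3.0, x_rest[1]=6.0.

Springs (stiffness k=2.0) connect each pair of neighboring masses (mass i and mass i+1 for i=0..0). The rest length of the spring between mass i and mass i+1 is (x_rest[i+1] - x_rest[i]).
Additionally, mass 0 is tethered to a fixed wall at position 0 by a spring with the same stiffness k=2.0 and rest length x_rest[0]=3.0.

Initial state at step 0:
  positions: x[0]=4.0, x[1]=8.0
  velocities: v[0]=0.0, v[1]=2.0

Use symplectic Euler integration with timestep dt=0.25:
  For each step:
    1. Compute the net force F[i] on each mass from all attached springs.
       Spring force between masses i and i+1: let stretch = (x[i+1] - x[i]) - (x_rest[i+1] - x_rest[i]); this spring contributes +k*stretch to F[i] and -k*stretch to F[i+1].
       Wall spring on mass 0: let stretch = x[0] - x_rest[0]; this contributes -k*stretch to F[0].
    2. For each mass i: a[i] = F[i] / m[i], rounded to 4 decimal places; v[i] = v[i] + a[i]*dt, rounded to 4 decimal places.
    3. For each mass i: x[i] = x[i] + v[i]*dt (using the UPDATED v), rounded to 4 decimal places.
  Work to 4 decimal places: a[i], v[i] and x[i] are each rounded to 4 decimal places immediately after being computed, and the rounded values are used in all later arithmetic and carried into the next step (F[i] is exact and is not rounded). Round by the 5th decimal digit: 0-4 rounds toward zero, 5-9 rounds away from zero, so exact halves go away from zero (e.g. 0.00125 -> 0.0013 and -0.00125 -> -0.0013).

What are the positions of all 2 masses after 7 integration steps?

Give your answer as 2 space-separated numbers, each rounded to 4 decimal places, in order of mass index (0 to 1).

Step 0: x=[4.0000 8.0000] v=[0.0000 2.0000]
Step 1: x=[4.0000 8.3750] v=[0.0000 1.5000]
Step 2: x=[4.0469 8.5781] v=[0.1875 0.8125]
Step 3: x=[4.1543 8.5898] v=[0.4297 0.0469]
Step 4: x=[4.2969 8.4221] v=[0.5703 -0.6709]
Step 5: x=[4.4180 8.1137] v=[0.4845 -1.2335]
Step 6: x=[4.4489 7.7184] v=[0.1234 -1.5814]
Step 7: x=[4.3323 7.2894] v=[-0.4663 -1.7162]

Answer: 4.3323 7.2894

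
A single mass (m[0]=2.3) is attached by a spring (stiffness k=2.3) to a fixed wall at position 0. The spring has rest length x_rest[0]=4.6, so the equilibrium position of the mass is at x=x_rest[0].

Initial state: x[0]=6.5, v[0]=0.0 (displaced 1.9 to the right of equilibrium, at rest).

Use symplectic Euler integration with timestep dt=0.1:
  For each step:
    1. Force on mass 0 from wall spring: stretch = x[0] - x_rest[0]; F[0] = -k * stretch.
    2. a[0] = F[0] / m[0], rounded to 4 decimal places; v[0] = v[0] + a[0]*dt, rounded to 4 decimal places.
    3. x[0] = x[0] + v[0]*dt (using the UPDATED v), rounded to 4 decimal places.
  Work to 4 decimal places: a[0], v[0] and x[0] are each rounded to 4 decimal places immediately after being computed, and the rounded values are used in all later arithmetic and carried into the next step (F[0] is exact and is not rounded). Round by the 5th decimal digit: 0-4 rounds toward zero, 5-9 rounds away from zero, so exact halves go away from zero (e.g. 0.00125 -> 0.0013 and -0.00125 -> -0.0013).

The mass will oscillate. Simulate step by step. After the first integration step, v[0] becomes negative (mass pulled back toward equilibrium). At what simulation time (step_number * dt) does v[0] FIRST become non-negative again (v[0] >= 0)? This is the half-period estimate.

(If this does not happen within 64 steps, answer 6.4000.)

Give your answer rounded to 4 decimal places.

Answer: 3.2000

Derivation:
Step 0: x=[6.5000] v=[0.0000]
Step 1: x=[6.4810] v=[-0.1900]
Step 2: x=[6.4432] v=[-0.3781]
Step 3: x=[6.3870] v=[-0.5624]
Step 4: x=[6.3129] v=[-0.7411]
Step 5: x=[6.2217] v=[-0.9124]
Step 6: x=[6.1142] v=[-1.0746]
Step 7: x=[5.9916] v=[-1.2260]
Step 8: x=[5.8551] v=[-1.3652]
Step 9: x=[5.7060] v=[-1.4907]
Step 10: x=[5.5459] v=[-1.6013]
Step 11: x=[5.3763] v=[-1.6959]
Step 12: x=[5.1990] v=[-1.7735]
Step 13: x=[5.0157] v=[-1.8334]
Step 14: x=[4.8282] v=[-1.8750]
Step 15: x=[4.6384] v=[-1.8978]
Step 16: x=[4.4482] v=[-1.9016]
Step 17: x=[4.2596] v=[-1.8864]
Step 18: x=[4.0744] v=[-1.8524]
Step 19: x=[3.8944] v=[-1.7998]
Step 20: x=[3.7215] v=[-1.7292]
Step 21: x=[3.5574] v=[-1.6414]
Step 22: x=[3.4037] v=[-1.5371]
Step 23: x=[3.2620] v=[-1.4175]
Step 24: x=[3.1336] v=[-1.2837]
Step 25: x=[3.0199] v=[-1.1371]
Step 26: x=[2.9220] v=[-0.9791]
Step 27: x=[2.8409] v=[-0.8113]
Step 28: x=[2.7774] v=[-0.6354]
Step 29: x=[2.7321] v=[-0.4531]
Step 30: x=[2.7055] v=[-0.2663]
Step 31: x=[2.6978] v=[-0.0769]
Step 32: x=[2.7091] v=[0.1133]
First v>=0 after going negative at step 32, time=3.2000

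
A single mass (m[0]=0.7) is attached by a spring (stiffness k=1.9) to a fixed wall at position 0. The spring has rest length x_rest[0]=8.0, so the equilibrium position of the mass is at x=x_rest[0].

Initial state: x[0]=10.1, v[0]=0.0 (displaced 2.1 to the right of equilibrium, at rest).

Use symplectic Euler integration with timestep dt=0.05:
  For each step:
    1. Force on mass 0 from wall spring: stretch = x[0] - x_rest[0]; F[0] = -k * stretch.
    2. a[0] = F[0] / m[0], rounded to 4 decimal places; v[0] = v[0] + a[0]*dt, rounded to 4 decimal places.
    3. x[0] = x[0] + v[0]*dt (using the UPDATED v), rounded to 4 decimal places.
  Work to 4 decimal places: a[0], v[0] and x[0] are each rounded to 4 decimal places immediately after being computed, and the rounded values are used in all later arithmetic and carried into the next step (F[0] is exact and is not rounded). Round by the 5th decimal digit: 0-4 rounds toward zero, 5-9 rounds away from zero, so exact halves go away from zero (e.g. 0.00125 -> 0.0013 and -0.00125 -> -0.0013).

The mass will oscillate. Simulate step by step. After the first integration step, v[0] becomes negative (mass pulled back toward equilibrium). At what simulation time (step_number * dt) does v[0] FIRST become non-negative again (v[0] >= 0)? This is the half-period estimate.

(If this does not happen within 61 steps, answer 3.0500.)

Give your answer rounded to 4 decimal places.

Answer: 1.9500

Derivation:
Step 0: x=[10.1000] v=[0.0000]
Step 1: x=[10.0858] v=[-0.2850]
Step 2: x=[10.0574] v=[-0.5681]
Step 3: x=[10.0150] v=[-0.8473]
Step 4: x=[9.9590] v=[-1.1208]
Step 5: x=[9.8897] v=[-1.3867]
Step 6: x=[9.8075] v=[-1.6432]
Step 7: x=[9.7131] v=[-1.8885]
Step 8: x=[9.6071] v=[-2.1210]
Step 9: x=[9.4901] v=[-2.3391]
Step 10: x=[9.3630] v=[-2.5413]
Step 11: x=[9.2267] v=[-2.7263]
Step 12: x=[9.0821] v=[-2.8928]
Step 13: x=[8.9301] v=[-3.0397]
Step 14: x=[8.7718] v=[-3.1659]
Step 15: x=[8.6083] v=[-3.2706]
Step 16: x=[8.4406] v=[-3.3532]
Step 17: x=[8.2700] v=[-3.4130]
Step 18: x=[8.0975] v=[-3.4496]
Step 19: x=[7.9244] v=[-3.4628]
Step 20: x=[7.7518] v=[-3.4525]
Step 21: x=[7.5809] v=[-3.4188]
Step 22: x=[7.4128] v=[-3.3619]
Step 23: x=[7.2487] v=[-3.2822]
Step 24: x=[7.0897] v=[-3.1802]
Step 25: x=[6.9369] v=[-3.0567]
Step 26: x=[6.7913] v=[-2.9124]
Step 27: x=[6.6539] v=[-2.7484]
Step 28: x=[6.5256] v=[-2.5657]
Step 29: x=[6.4073] v=[-2.3656]
Step 30: x=[6.2998] v=[-2.1495]
Step 31: x=[6.2039] v=[-1.9188]
Step 32: x=[6.1202] v=[-1.6750]
Step 33: x=[6.0492] v=[-1.4199]
Step 34: x=[5.9914] v=[-1.1552]
Step 35: x=[5.9473] v=[-0.8826]
Step 36: x=[5.9171] v=[-0.6040]
Step 37: x=[5.9010] v=[-0.3213]
Step 38: x=[5.8992] v=[-0.0364]
Step 39: x=[5.9116] v=[0.2487]
First v>=0 after going negative at step 39, time=1.9500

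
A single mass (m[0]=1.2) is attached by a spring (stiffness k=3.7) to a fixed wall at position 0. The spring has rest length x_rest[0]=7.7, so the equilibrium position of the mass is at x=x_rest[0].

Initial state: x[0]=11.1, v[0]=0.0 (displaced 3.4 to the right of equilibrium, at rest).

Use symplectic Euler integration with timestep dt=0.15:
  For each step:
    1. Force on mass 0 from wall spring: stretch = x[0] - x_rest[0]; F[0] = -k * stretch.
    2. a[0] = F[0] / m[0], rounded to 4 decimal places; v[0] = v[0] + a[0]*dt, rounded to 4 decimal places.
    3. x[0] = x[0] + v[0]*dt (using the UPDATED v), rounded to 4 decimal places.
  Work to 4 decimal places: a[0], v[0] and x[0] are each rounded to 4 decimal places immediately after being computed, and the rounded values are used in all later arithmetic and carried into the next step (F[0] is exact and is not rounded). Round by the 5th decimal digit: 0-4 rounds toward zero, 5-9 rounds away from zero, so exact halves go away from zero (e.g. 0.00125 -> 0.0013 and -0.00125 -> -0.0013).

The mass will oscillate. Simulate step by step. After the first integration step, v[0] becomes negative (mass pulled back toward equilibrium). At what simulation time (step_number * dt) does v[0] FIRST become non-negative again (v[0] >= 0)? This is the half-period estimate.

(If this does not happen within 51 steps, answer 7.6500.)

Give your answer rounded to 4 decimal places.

Step 0: x=[11.1000] v=[0.0000]
Step 1: x=[10.8641] v=[-1.5725]
Step 2: x=[10.4087] v=[-3.0359]
Step 3: x=[9.7654] v=[-4.2887]
Step 4: x=[8.9788] v=[-5.2439]
Step 5: x=[8.1035] v=[-5.8354]
Step 6: x=[7.2002] v=[-6.0220]
Step 7: x=[6.3316] v=[-5.7908]
Step 8: x=[5.5579] v=[-5.1579]
Step 9: x=[4.9328] v=[-4.1672]
Step 10: x=[4.4997] v=[-2.8874]
Step 11: x=[4.2886] v=[-1.4073]
Step 12: x=[4.3142] v=[0.1705]
First v>=0 after going negative at step 12, time=1.8000

Answer: 1.8000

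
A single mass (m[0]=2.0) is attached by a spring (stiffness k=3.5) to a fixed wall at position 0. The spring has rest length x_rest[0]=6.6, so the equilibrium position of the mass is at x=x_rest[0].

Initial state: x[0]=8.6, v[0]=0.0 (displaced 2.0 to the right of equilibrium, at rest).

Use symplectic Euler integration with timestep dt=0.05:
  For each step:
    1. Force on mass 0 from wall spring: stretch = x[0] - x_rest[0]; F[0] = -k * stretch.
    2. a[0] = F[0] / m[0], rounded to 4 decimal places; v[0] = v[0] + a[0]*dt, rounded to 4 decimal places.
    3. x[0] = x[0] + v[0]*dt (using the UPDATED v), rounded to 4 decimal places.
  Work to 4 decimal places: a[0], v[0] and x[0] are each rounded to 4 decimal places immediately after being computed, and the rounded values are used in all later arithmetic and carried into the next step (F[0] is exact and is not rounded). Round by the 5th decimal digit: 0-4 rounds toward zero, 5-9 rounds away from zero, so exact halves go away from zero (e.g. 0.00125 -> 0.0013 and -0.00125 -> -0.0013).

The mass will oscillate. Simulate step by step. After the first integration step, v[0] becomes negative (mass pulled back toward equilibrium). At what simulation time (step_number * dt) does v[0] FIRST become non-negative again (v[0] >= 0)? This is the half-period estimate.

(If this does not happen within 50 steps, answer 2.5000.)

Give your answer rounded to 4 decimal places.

Answer: 2.4000

Derivation:
Step 0: x=[8.6000] v=[0.0000]
Step 1: x=[8.5913] v=[-0.1750]
Step 2: x=[8.5738] v=[-0.3492]
Step 3: x=[8.5477] v=[-0.5219]
Step 4: x=[8.5131] v=[-0.6923]
Step 5: x=[8.4701] v=[-0.8597]
Step 6: x=[8.4189] v=[-1.0233]
Step 7: x=[8.3598] v=[-1.1825]
Step 8: x=[8.2930] v=[-1.3365]
Step 9: x=[8.2188] v=[-1.4846]
Step 10: x=[8.1375] v=[-1.6262]
Step 11: x=[8.0495] v=[-1.7607]
Step 12: x=[7.9551] v=[-1.8875]
Step 13: x=[7.8548] v=[-2.0061]
Step 14: x=[7.7490] v=[-2.1159]
Step 15: x=[7.6382] v=[-2.2164]
Step 16: x=[7.5228] v=[-2.3072]
Step 17: x=[7.4034] v=[-2.3879]
Step 18: x=[7.2805] v=[-2.4582]
Step 19: x=[7.1546] v=[-2.5177]
Step 20: x=[7.0263] v=[-2.5662]
Step 21: x=[6.8961] v=[-2.6035]
Step 22: x=[6.7646] v=[-2.6294]
Step 23: x=[6.6324] v=[-2.6438]
Step 24: x=[6.5001] v=[-2.6466]
Step 25: x=[6.3682] v=[-2.6379]
Step 26: x=[6.2373] v=[-2.6176]
Step 27: x=[6.1080] v=[-2.5859]
Step 28: x=[5.9809] v=[-2.5429]
Step 29: x=[5.8565] v=[-2.4887]
Step 30: x=[5.7353] v=[-2.4236]
Step 31: x=[5.6179] v=[-2.3479]
Step 32: x=[5.5048] v=[-2.2620]
Step 33: x=[5.3965] v=[-2.1662]
Step 34: x=[5.2935] v=[-2.0609]
Step 35: x=[5.1962] v=[-1.9466]
Step 36: x=[5.1050] v=[-1.8238]
Step 37: x=[5.0204] v=[-1.6930]
Step 38: x=[4.9427] v=[-1.5548]
Step 39: x=[4.8722] v=[-1.4098]
Step 40: x=[4.8093] v=[-1.2586]
Step 41: x=[4.7542] v=[-1.1019]
Step 42: x=[4.7072] v=[-0.9404]
Step 43: x=[4.6685] v=[-0.7748]
Step 44: x=[4.6382] v=[-0.6058]
Step 45: x=[4.6165] v=[-0.4341]
Step 46: x=[4.6035] v=[-0.2605]
Step 47: x=[4.5992] v=[-0.0858]
Step 48: x=[4.6037] v=[0.0893]
First v>=0 after going negative at step 48, time=2.4000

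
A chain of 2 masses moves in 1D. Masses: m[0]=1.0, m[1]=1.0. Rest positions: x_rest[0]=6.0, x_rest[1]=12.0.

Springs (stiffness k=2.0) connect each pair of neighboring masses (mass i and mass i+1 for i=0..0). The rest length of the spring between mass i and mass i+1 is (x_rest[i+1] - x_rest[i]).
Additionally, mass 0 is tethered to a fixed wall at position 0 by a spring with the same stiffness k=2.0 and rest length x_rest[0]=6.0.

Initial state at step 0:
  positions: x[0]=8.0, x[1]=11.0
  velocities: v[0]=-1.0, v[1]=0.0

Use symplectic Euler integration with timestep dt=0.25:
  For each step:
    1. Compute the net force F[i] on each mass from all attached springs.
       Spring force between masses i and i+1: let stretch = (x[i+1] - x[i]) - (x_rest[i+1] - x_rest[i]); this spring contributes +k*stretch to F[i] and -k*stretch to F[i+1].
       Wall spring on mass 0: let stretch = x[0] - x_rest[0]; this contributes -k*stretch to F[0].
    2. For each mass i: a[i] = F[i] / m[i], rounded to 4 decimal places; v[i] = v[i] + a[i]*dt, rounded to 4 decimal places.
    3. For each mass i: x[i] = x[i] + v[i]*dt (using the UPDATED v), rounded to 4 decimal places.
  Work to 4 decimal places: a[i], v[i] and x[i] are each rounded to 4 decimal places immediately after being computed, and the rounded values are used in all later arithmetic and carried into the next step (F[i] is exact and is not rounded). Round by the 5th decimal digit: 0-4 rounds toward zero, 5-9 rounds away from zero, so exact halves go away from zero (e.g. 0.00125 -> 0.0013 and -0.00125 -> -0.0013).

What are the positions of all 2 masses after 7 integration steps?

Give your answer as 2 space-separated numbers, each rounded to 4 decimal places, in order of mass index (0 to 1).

Step 0: x=[8.0000 11.0000] v=[-1.0000 0.0000]
Step 1: x=[7.1250 11.3750] v=[-3.5000 1.5000]
Step 2: x=[5.8906 11.9688] v=[-4.9375 2.3750]
Step 3: x=[4.6797 12.5528] v=[-4.8437 2.3359]
Step 4: x=[3.8680 12.9027] v=[-3.2470 1.3994]
Step 5: x=[3.7021 12.8732] v=[-0.6637 -0.1180]
Step 6: x=[4.2198 12.4473] v=[2.0708 -1.7036]
Step 7: x=[5.2385 11.7430] v=[4.0747 -2.8174]

Answer: 5.2385 11.7430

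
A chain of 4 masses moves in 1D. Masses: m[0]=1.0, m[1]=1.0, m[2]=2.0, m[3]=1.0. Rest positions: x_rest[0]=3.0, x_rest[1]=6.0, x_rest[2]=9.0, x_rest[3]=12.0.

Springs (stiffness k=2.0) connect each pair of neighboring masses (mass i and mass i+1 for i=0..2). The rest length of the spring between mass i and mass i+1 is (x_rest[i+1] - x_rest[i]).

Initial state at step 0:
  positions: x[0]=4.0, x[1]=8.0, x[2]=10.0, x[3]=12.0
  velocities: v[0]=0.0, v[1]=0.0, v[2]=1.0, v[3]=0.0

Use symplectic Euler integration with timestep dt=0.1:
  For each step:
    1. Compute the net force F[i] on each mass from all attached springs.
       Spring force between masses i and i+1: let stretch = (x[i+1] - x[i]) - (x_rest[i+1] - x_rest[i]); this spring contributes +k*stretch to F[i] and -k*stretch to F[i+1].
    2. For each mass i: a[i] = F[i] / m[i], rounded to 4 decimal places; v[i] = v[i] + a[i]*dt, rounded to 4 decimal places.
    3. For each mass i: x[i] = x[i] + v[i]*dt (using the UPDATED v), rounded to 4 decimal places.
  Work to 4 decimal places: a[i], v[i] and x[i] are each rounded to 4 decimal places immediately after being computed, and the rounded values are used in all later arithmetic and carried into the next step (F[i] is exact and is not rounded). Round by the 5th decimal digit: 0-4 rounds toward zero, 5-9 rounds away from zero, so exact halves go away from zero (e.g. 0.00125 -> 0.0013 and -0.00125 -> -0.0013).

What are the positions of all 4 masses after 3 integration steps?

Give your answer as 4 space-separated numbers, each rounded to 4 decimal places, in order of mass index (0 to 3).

Answer: 4.1141 7.7778 10.2911 12.1259

Derivation:
Step 0: x=[4.0000 8.0000 10.0000 12.0000] v=[0.0000 0.0000 1.0000 0.0000]
Step 1: x=[4.0200 7.9600 10.1000 12.0200] v=[0.2000 -0.4000 1.0000 0.2000]
Step 2: x=[4.0588 7.8840 10.1978 12.0616] v=[0.3880 -0.7600 0.9780 0.4160]
Step 3: x=[4.1141 7.7778 10.2911 12.1259] v=[0.5530 -1.0623 0.9330 0.6432]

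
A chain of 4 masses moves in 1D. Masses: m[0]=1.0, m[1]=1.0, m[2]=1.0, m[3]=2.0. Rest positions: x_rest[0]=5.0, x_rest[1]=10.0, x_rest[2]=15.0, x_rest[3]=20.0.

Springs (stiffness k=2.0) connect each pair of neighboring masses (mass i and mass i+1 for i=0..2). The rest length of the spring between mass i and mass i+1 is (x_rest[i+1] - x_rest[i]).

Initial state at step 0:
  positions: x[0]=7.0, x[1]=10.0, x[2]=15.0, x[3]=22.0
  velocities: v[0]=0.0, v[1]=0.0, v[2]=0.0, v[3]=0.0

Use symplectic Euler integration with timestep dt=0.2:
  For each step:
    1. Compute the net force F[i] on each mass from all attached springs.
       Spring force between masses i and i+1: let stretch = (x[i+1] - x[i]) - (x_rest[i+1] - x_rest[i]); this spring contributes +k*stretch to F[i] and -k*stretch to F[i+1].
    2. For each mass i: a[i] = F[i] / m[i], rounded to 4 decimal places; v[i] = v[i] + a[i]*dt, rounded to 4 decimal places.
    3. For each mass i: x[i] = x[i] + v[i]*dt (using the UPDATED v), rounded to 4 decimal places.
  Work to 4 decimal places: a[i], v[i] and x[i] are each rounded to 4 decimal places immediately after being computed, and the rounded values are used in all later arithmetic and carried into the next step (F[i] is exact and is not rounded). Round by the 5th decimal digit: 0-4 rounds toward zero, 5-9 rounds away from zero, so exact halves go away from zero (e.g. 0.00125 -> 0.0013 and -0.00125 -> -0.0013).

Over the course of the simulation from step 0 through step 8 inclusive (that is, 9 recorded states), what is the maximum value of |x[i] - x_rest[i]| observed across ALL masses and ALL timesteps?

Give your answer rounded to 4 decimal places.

Step 0: x=[7.0000 10.0000 15.0000 22.0000] v=[0.0000 0.0000 0.0000 0.0000]
Step 1: x=[6.8400 10.1600 15.1600 21.9200] v=[-0.8000 0.8000 0.8000 -0.4000]
Step 2: x=[6.5456 10.4544 15.4608 21.7696] v=[-1.4720 1.4720 1.5040 -0.7520]
Step 3: x=[6.1639 10.8366 15.8658 21.5668] v=[-1.9085 1.9110 2.0250 -1.0138]
Step 4: x=[5.7560 11.2473 16.3245 21.3360] v=[-2.0394 2.0536 2.2937 -1.1540]
Step 5: x=[5.3874 11.6249 16.7780 21.1047] v=[-1.8429 1.8880 2.2674 -1.1563]
Step 6: x=[5.1178 11.9157 17.1654 20.9004] v=[-1.3479 1.4542 1.9368 -1.0216]
Step 7: x=[4.9921 12.0827 17.4316 20.7467] v=[-0.6287 0.8349 1.3309 -0.7686]
Step 8: x=[5.0336 12.1103 17.5351 20.6604] v=[0.2075 0.1382 0.5174 -0.4316]
Max displacement = 2.5351

Answer: 2.5351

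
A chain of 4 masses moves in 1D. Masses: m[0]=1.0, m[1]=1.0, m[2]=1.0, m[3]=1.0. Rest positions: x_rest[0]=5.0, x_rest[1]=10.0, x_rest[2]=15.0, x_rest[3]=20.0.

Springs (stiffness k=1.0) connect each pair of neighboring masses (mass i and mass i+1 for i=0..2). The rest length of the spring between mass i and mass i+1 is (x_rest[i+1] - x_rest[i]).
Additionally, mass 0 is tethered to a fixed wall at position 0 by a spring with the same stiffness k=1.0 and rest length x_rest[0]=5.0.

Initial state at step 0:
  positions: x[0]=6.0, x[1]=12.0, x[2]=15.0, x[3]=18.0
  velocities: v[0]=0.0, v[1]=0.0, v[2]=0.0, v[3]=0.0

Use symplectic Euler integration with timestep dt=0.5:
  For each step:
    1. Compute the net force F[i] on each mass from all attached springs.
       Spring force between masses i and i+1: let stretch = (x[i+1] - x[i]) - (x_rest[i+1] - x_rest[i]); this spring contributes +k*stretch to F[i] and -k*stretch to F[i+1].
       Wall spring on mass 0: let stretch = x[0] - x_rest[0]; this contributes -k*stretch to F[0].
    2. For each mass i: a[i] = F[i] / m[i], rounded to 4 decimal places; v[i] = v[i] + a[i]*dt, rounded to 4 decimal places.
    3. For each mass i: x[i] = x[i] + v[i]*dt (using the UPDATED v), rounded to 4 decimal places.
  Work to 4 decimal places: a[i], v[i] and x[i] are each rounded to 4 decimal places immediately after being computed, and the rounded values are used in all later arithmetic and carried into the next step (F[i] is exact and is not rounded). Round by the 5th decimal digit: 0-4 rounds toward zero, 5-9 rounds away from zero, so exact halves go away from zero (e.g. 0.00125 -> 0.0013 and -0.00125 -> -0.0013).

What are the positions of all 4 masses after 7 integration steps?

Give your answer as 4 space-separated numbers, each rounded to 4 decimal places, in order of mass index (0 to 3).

Step 0: x=[6.0000 12.0000 15.0000 18.0000] v=[0.0000 0.0000 0.0000 0.0000]
Step 1: x=[6.0000 11.2500 15.0000 18.5000] v=[0.0000 -1.5000 0.0000 1.0000]
Step 2: x=[5.8125 10.1250 14.9375 19.3750] v=[-0.3750 -2.2500 -0.1250 1.7500]
Step 3: x=[5.2500 9.1250 14.7813 20.3907] v=[-1.1250 -2.0000 -0.3125 2.0313]
Step 4: x=[4.3438 8.5703 14.6133 21.2540] v=[-1.8125 -1.1094 -0.3360 1.7266]
Step 5: x=[3.4082 8.4697 14.5947 21.7072] v=[-1.8712 -0.2012 -0.0372 0.9063]
Step 6: x=[2.8859 8.6350 14.8230 21.6322] v=[-1.0446 0.3306 0.4566 -0.1500]
Step 7: x=[3.0794 8.9101 15.2066 21.1049] v=[0.3870 0.5501 0.7672 -1.0546]

Answer: 3.0794 8.9101 15.2066 21.1049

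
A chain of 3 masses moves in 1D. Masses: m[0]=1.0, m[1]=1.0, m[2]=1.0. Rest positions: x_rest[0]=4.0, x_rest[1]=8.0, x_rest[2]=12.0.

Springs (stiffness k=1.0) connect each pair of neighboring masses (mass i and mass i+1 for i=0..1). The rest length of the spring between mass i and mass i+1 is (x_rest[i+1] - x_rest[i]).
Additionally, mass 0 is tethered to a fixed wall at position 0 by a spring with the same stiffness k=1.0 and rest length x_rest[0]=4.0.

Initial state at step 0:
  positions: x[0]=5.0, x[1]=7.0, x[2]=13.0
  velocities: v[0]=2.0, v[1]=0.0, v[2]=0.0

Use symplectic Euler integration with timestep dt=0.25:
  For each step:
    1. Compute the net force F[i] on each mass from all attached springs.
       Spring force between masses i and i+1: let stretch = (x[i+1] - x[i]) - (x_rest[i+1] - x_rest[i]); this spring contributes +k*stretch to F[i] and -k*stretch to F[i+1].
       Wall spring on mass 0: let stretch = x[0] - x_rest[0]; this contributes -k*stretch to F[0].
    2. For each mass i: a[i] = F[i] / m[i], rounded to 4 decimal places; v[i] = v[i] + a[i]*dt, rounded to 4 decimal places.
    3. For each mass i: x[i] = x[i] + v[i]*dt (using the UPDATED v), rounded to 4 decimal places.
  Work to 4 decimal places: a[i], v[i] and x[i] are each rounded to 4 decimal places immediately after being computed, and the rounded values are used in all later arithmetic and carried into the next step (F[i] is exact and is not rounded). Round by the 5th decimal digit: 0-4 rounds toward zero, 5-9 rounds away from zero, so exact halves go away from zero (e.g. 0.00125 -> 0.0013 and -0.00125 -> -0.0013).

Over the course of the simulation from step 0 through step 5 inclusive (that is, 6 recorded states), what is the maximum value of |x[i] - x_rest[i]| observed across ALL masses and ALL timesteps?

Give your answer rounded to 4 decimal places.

Answer: 1.7159

Derivation:
Step 0: x=[5.0000 7.0000 13.0000] v=[2.0000 0.0000 0.0000]
Step 1: x=[5.3125 7.2500 12.8750] v=[1.2500 1.0000 -0.5000]
Step 2: x=[5.4141 7.7305 12.6484] v=[0.4063 1.9219 -0.9063]
Step 3: x=[5.3221 8.3736 12.3645] v=[-0.3681 2.5723 -1.1358]
Step 4: x=[5.0882 9.0754 12.0811] v=[-0.9358 2.8072 -1.1335]
Step 5: x=[4.7854 9.7159 11.8599] v=[-1.2111 2.5618 -0.8849]
Max displacement = 1.7159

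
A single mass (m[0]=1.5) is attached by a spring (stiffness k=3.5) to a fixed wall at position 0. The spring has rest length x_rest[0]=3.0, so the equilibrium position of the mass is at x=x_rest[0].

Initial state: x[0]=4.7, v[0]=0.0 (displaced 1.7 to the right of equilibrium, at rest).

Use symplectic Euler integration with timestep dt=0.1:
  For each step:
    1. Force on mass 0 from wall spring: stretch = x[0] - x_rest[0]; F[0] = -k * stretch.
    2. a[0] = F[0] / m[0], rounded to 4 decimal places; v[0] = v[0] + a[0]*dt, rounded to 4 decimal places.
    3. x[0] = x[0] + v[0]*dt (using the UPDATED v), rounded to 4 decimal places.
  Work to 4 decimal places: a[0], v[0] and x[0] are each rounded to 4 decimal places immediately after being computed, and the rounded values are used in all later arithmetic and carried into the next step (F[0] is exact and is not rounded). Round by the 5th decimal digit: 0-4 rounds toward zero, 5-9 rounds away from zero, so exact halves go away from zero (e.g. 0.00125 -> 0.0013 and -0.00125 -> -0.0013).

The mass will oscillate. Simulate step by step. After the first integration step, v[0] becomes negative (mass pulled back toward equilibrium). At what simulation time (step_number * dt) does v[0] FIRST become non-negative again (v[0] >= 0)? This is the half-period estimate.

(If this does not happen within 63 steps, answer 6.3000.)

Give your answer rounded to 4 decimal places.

Answer: 2.1000

Derivation:
Step 0: x=[4.7000] v=[0.0000]
Step 1: x=[4.6603] v=[-0.3967]
Step 2: x=[4.5819] v=[-0.7841]
Step 3: x=[4.4666] v=[-1.1532]
Step 4: x=[4.3171] v=[-1.4954]
Step 5: x=[4.1368] v=[-1.8027]
Step 6: x=[3.9300] v=[-2.0680]
Step 7: x=[3.7015] v=[-2.2850]
Step 8: x=[3.4566] v=[-2.4487]
Step 9: x=[3.2011] v=[-2.5552]
Step 10: x=[2.9409] v=[-2.6021]
Step 11: x=[2.6821] v=[-2.5883]
Step 12: x=[2.4307] v=[-2.5141]
Step 13: x=[2.1926] v=[-2.3813]
Step 14: x=[1.9733] v=[-2.1929]
Step 15: x=[1.7780] v=[-1.9533]
Step 16: x=[1.6112] v=[-1.6682]
Step 17: x=[1.4768] v=[-1.3442]
Step 18: x=[1.3779] v=[-0.9888]
Step 19: x=[1.3169] v=[-0.6103]
Step 20: x=[1.2951] v=[-0.2176]
Step 21: x=[1.3131] v=[0.1802]
First v>=0 after going negative at step 21, time=2.1000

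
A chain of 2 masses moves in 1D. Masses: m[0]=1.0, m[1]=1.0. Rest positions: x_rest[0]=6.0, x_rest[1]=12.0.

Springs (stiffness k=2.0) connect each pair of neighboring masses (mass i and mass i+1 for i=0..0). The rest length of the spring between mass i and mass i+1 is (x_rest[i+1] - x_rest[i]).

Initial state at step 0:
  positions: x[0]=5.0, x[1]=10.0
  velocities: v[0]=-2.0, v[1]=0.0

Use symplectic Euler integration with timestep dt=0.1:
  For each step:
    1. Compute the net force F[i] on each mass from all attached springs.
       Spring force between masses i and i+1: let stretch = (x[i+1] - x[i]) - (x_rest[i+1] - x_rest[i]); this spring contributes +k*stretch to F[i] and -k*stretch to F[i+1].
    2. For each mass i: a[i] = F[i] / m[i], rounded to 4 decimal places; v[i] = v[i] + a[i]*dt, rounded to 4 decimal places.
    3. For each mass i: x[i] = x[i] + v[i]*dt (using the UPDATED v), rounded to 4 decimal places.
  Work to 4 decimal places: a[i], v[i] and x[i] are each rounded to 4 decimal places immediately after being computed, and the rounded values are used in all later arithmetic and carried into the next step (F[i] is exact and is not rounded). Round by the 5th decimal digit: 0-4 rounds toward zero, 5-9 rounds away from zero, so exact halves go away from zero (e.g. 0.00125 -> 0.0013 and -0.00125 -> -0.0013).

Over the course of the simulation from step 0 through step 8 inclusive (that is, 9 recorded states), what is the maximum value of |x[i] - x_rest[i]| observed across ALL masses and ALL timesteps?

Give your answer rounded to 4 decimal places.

Step 0: x=[5.0000 10.0000] v=[-2.0000 0.0000]
Step 1: x=[4.7800 10.0200] v=[-2.2000 0.2000]
Step 2: x=[4.5448 10.0552] v=[-2.3520 0.3520]
Step 3: x=[4.2998 10.1002] v=[-2.4499 0.4499]
Step 4: x=[4.0508 10.1492] v=[-2.4898 0.4898]
Step 5: x=[3.8038 10.1962] v=[-2.4701 0.4701]
Step 6: x=[3.5646 10.2354] v=[-2.3916 0.3916]
Step 7: x=[3.3389 10.2611] v=[-2.2574 0.2574]
Step 8: x=[3.1316 10.2684] v=[-2.0730 0.0730]
Max displacement = 2.8684

Answer: 2.8684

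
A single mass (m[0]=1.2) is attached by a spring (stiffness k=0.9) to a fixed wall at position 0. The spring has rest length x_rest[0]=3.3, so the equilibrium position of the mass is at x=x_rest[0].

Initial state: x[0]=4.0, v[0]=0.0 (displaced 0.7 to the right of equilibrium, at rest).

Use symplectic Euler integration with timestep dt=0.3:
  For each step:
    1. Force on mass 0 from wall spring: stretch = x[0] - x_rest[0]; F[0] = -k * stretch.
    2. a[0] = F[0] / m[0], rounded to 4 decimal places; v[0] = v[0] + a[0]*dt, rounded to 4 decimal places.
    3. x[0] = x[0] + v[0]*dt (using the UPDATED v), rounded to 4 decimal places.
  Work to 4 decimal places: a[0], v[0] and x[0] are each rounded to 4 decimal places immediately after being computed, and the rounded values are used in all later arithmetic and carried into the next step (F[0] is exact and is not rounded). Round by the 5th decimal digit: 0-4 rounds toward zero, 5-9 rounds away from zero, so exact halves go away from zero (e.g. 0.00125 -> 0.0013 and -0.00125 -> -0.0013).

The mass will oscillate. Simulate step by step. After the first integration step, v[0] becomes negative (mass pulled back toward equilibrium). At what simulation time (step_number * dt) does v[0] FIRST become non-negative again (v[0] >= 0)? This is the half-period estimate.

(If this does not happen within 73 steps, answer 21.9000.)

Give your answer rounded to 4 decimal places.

Step 0: x=[4.0000] v=[0.0000]
Step 1: x=[3.9528] v=[-0.1575]
Step 2: x=[3.8615] v=[-0.3044]
Step 3: x=[3.7323] v=[-0.4307]
Step 4: x=[3.5739] v=[-0.5280]
Step 5: x=[3.3970] v=[-0.5896]
Step 6: x=[3.2136] v=[-0.6114]
Step 7: x=[3.0360] v=[-0.5920]
Step 8: x=[2.8762] v=[-0.5326]
Step 9: x=[2.7450] v=[-0.4372]
Step 10: x=[2.6513] v=[-0.3123]
Step 11: x=[2.6014] v=[-0.1664]
Step 12: x=[2.5986] v=[-0.0092]
Step 13: x=[2.6432] v=[0.1486]
First v>=0 after going negative at step 13, time=3.9000

Answer: 3.9000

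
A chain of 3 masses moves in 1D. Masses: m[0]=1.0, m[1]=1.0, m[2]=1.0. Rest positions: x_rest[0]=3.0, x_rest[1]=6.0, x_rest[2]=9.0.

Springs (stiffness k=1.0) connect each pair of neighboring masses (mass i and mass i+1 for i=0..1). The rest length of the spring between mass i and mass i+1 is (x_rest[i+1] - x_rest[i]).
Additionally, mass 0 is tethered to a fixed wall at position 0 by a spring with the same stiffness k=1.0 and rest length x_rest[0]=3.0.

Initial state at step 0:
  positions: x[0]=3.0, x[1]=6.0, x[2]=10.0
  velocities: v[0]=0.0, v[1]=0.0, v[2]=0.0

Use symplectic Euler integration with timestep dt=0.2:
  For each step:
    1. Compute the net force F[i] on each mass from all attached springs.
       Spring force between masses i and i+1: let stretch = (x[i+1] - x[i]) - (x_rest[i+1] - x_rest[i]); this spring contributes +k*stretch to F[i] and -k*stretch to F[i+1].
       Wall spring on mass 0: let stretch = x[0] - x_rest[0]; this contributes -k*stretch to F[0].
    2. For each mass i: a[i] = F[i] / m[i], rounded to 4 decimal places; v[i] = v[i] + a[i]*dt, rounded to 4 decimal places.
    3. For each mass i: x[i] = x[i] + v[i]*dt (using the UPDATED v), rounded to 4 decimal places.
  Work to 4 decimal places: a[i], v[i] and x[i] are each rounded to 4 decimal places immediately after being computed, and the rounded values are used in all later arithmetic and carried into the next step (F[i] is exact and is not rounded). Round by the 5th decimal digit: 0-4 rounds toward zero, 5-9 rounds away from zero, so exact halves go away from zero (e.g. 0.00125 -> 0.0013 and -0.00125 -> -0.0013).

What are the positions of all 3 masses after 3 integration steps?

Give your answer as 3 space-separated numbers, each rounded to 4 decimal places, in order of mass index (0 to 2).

Step 0: x=[3.0000 6.0000 10.0000] v=[0.0000 0.0000 0.0000]
Step 1: x=[3.0000 6.0400 9.9600] v=[0.0000 0.2000 -0.2000]
Step 2: x=[3.0016 6.1152 9.8832] v=[0.0080 0.3760 -0.3840]
Step 3: x=[3.0077 6.2166 9.7757] v=[0.0304 0.5069 -0.5376]

Answer: 3.0077 6.2166 9.7757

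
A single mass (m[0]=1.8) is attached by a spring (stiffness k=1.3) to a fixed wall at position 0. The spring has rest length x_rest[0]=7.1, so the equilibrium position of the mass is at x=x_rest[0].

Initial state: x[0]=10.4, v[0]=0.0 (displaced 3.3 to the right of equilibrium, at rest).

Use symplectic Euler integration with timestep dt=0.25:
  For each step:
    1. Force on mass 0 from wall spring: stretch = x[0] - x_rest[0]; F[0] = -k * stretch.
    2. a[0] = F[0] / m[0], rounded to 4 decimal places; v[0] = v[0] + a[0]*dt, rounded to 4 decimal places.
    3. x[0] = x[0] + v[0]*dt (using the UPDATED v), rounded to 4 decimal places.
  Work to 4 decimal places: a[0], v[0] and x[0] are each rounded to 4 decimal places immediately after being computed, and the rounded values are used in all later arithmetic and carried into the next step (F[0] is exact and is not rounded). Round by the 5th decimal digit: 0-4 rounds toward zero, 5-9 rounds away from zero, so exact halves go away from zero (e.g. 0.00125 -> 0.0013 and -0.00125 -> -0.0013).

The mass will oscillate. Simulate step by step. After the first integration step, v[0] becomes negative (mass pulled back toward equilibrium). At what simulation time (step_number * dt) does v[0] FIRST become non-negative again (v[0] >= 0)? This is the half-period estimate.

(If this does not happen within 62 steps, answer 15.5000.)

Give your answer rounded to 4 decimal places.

Step 0: x=[10.4000] v=[0.0000]
Step 1: x=[10.2511] v=[-0.5958]
Step 2: x=[9.9599] v=[-1.1648]
Step 3: x=[9.5396] v=[-1.6812]
Step 4: x=[9.0092] v=[-2.1217]
Step 5: x=[8.3926] v=[-2.4664]
Step 6: x=[7.7177] v=[-2.6998]
Step 7: x=[7.0149] v=[-2.8113]
Step 8: x=[6.3159] v=[-2.7959]
Step 9: x=[5.6523] v=[-2.6543]
Step 10: x=[5.0541] v=[-2.3929]
Step 11: x=[4.5482] v=[-2.0235]
Step 12: x=[4.1575] v=[-1.5628]
Step 13: x=[3.8996] v=[-1.0315]
Step 14: x=[3.7862] v=[-0.4537]
Step 15: x=[3.8224] v=[0.1446]
First v>=0 after going negative at step 15, time=3.7500

Answer: 3.7500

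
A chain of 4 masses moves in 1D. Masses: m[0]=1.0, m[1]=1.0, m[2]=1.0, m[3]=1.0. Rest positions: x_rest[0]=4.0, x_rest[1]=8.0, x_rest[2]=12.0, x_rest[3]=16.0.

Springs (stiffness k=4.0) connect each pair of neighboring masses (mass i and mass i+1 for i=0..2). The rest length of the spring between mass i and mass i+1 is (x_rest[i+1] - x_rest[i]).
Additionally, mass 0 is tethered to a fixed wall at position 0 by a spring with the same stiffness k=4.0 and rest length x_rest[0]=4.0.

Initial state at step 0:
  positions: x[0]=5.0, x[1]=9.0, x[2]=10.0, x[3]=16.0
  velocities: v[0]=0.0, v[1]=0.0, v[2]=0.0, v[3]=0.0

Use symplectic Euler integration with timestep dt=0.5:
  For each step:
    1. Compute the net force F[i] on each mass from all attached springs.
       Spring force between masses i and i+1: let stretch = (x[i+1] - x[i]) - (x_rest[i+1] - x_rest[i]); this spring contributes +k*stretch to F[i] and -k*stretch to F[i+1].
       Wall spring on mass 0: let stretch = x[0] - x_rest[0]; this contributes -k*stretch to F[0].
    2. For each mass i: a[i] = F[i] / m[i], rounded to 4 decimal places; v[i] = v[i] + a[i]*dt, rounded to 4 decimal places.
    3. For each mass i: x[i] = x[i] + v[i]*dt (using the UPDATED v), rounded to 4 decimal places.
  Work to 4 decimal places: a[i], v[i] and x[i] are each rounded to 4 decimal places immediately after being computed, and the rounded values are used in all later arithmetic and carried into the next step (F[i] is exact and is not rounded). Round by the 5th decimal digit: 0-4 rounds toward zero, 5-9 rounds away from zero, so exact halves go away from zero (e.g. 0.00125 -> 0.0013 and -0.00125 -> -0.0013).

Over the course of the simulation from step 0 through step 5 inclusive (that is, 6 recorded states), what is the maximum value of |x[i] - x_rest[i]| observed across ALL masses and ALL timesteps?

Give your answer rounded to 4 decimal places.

Step 0: x=[5.0000 9.0000 10.0000 16.0000] v=[0.0000 0.0000 0.0000 0.0000]
Step 1: x=[4.0000 6.0000 15.0000 14.0000] v=[-2.0000 -6.0000 10.0000 -4.0000]
Step 2: x=[1.0000 10.0000 10.0000 17.0000] v=[-6.0000 8.0000 -10.0000 6.0000]
Step 3: x=[6.0000 5.0000 12.0000 17.0000] v=[10.0000 -10.0000 4.0000 0.0000]
Step 4: x=[4.0000 8.0000 12.0000 16.0000] v=[-4.0000 6.0000 0.0000 -2.0000]
Step 5: x=[2.0000 11.0000 12.0000 15.0000] v=[-4.0000 6.0000 0.0000 -2.0000]
Max displacement = 3.0000

Answer: 3.0000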